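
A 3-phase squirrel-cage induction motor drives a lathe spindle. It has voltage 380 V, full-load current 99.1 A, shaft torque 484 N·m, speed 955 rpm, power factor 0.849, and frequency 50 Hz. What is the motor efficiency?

ω = 2π × 955/60 = 100 rad/s; P_out = τω = 484 × 100 = 48400 W
P_in = √3·V_L·I_L·cosφ = 1.732 × 380 × 99.1 × 0.849 = 55375 W
η = P_out / P_in = 48400 / 55375 = 0.874 = 87.4%

87.4 %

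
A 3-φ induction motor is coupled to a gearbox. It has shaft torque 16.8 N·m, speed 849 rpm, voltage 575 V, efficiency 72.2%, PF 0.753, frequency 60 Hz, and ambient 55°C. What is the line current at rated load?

2.76 A

ω = 2π×849/60 = 88.91 rad/s; P_out = τω = 16.8 × 88.91 = 1494 W
P_in = P_out / η = 1494 / 0.722 = 2069 W
I_L = P_in / (√3·V_L·cosφ) = 2069 / (1.732 × 575 × 0.753) = 2.76 A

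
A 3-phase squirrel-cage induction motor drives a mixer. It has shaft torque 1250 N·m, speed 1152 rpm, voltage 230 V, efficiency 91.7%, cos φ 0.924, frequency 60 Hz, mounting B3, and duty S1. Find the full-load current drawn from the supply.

ω = 2π×1152/60 = 120.6 rad/s; P_out = τω = 1250 × 120.6 = 150750 W
P_in = P_out / η = 150750 / 0.917 = 164395 W
I_L = P_in / (√3·V_L·cosφ) = 164395 / (1.732 × 230 × 0.924) = 447 A

447 A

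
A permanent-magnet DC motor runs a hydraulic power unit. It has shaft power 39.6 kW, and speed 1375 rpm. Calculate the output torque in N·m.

275 N·m

ω = 2π × 1375/60 = 144 rad/s
τ = P/ω = 39600/144 = 275 N·m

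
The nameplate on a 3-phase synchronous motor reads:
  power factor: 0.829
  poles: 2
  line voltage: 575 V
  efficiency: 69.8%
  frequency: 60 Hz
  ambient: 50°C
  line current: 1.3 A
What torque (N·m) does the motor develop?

1.99 N·m

P_in = √3·V·I·cosφ = 1.732 × 575 × 1.3 × 0.829 = 1073 W
P_out = η·P_in = 0.698 × 1073 = 749 W
n = n_s = 120×60/2 = 3600 rpm (synchronous)
ω = 2π×3600/60 = 377 rad/s
τ = P_out/ω = 749/377 = 1.99 N·m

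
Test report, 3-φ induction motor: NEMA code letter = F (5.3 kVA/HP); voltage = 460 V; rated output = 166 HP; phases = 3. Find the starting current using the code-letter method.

1100 A

S_LR = 5.3 × 166 = 879.8 kVA
I_LR = S_LR/(√3·V_L) = 879800/(1.732×460) = 1100 A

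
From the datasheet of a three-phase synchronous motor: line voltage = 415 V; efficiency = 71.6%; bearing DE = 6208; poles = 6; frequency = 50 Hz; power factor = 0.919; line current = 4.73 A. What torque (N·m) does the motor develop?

P_in = √3·V·I·cosφ = 1.732 × 415 × 4.73 × 0.919 = 3124 W
P_out = η·P_in = 0.716 × 3124 = 2237 W
n = n_s = 120×50/6 = 1000 rpm (synchronous)
ω = 2π×1000/60 = 104.7 rad/s
τ = P_out/ω = 2237/104.7 = 21.4 N·m

21.4 N·m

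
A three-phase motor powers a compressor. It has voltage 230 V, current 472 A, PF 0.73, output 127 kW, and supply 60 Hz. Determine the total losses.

10.3 kW

P_in = √3·V·I·cosφ = 1.732×230×472×0.73 = 137259 W
P_out = 127000 W
Losses = P_in − P_out = 137259 − 127000 = 10259 W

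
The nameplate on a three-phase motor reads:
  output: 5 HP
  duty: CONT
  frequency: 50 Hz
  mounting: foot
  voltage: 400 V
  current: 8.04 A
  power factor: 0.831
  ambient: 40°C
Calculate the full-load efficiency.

80.6 %

P_out = 5 × 746 = 3730 W
P_in = √3·V_L·I_L·cosφ = 1.732 × 400 × 8.04 × 0.831 = 4629 W
η = P_out / P_in = 3730 / 4629 = 0.806 = 80.6%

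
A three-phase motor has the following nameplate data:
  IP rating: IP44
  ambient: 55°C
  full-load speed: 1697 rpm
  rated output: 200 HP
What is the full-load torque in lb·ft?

P_out = 200 × 746 = 149200 W
ω = 2π × 1697/60 = 177.7 rad/s
τ = P_out/ω = 149200/177.7 = 839.6 N·m
In lb·ft: 839.6/1.356 = 619 lb·ft

619 lb·ft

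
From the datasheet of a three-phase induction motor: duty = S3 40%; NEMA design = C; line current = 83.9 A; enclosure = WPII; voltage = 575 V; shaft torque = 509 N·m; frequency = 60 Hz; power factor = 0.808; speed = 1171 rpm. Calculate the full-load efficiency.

92.4 %

ω = 2π × 1171/60 = 122.6 rad/s; P_out = τω = 509 × 122.6 = 62403 W
P_in = √3·V_L·I_L·cosφ = 1.732 × 575 × 83.9 × 0.808 = 67513 W
η = P_out / P_in = 62403 / 67513 = 0.924 = 92.4%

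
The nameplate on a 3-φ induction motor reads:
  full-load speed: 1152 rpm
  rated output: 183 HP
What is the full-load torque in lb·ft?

P_out = 183 × 746 = 136518 W
ω = 2π × 1152/60 = 120.6 rad/s
τ = P_out/ω = 136518/120.6 = 1132 N·m
In lb·ft: 1132/1.356 = 835 lb·ft

835 lb·ft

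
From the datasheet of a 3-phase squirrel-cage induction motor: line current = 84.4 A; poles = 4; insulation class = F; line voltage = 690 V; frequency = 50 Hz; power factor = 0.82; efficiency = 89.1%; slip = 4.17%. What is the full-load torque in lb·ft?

361 lb·ft

P_in = √3·V·I·cosφ = 1.732 × 690 × 84.4 × 0.82 = 82709 W
P_out = η·P_in = 0.891 × 82709 = 73694 W
n_s = 120×50/4 = 1500 rpm; n = 1500×(1−0.0417) = 1437 rpm
ω = 2π×1437/60 = 150.5 rad/s
τ = P_out/ω = 73694/150.5 = 489.7 N·m
In lb·ft: 489.7/1.356 = 361 lb·ft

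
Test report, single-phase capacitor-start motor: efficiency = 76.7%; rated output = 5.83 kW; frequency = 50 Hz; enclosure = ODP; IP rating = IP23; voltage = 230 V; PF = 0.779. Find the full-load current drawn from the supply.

42.4 A

P_out = 5.83 kW = 5830 W
P_in = P_out / η = 5830 / 0.767 = 7601 W
I = P_in / (V·cosφ) = 7601 / (230 × 0.779) = 42.4 A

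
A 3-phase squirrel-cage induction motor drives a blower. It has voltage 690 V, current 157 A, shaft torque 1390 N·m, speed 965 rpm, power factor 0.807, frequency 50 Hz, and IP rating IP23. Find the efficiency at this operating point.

ω = 2π × 965/60 = 101.1 rad/s; P_out = τω = 1390 × 101.1 = 140529 W
P_in = √3·V_L·I_L·cosφ = 1.732 × 690 × 157 × 0.807 = 151415 W
η = P_out / P_in = 140529 / 151415 = 0.928 = 92.8%

92.8 %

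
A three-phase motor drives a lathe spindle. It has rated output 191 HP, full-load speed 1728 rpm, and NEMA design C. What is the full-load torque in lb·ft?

P_out = 191 × 746 = 142486 W
ω = 2π × 1728/60 = 181 rad/s
τ = P_out/ω = 142486/181 = 787.2 N·m
In lb·ft: 787.2/1.356 = 581 lb·ft

581 lb·ft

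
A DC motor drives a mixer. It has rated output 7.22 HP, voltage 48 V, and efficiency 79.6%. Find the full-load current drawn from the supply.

141 A

P_out = 7.22 × 746 = 5386 W
P_in = P_out / η = 5386 / 0.796 = 6766 W
I = P_in / V = 6766 / 48 = 141 A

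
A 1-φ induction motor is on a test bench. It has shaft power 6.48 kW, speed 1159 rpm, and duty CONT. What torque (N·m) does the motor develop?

53.4 N·m

ω = 2π × 1159/60 = 121.4 rad/s
τ = P/ω = 6480/121.4 = 53.4 N·m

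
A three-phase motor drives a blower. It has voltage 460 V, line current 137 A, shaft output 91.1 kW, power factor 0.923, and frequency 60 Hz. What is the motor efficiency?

P_out = 91.1 kW = 91100 W
P_in = √3·V_L·I_L·cosφ = 1.732 × 460 × 137 × 0.923 = 100746 W
η = P_out / P_in = 91100 / 100746 = 0.904 = 90.4%

90.4 %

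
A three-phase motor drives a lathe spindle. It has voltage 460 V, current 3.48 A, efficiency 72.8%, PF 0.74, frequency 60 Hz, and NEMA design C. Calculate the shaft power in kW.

1.49 kW

P_in = √3·V·I·cosφ = 1.732 × 460 × 3.48 × 0.74 = 2052 W
P_out = η·P_in = 0.728 × 2052 = 1494 W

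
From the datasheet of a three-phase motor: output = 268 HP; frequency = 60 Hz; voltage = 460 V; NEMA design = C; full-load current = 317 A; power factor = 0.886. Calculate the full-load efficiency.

P_out = 268 × 746 = 199928 W
P_in = √3·V_L·I_L·cosφ = 1.732 × 460 × 317 × 0.886 = 223768 W
η = P_out / P_in = 199928 / 223768 = 0.893 = 89.3%

89.3 %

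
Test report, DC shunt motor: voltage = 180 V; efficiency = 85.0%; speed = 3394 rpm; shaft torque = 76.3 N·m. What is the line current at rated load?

177 A

ω = 2π×3394/60 = 355.4 rad/s; P_out = τω = 76.3 × 355.4 = 27117 W
P_in = P_out / η = 27117 / 0.850 = 31902 W
I = P_in / V = 31902 / 180 = 177 A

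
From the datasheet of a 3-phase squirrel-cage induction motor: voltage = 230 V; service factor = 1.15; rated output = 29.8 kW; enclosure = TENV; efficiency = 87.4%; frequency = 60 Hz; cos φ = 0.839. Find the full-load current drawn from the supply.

102 A

P_out = 29.8 kW = 29800 W
P_in = P_out / η = 29800 / 0.874 = 34096 W
I_L = P_in / (√3·V_L·cosφ) = 34096 / (1.732 × 230 × 0.839) = 102 A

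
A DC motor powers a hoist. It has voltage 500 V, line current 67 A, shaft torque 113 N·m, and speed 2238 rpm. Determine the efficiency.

ω = 2π × 2238/60 = 234.4 rad/s; P_out = τω = 113 × 234.4 = 26487 W
P_in = V·I = 500 × 67 = 33500 W
η = P_out / P_in = 26487 / 33500 = 0.791 = 79.1%

79.1 %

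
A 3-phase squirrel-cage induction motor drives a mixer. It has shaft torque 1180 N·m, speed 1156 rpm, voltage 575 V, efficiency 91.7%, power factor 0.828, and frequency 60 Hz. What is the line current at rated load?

ω = 2π×1156/60 = 121.1 rad/s; P_out = τω = 1180 × 121.1 = 142898 W
P_in = P_out / η = 142898 / 0.917 = 155832 W
I_L = P_in / (√3·V_L·cosφ) = 155832 / (1.732 × 575 × 0.828) = 189 A

189 A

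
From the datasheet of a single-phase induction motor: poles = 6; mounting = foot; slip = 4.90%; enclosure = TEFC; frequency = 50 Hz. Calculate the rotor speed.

n_s = 120f/p = 120×50/6 = 1000 rpm
n = n_s(1 − s) = 1000 × (1 − 0.049) = 951 rpm

951 rpm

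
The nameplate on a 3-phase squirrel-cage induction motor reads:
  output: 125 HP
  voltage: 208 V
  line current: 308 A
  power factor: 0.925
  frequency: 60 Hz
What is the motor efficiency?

90.9 %

P_out = 125 × 746 = 93250 W
P_in = √3·V_L·I_L·cosφ = 1.732 × 208 × 308 × 0.925 = 102637 W
η = P_out / P_in = 93250 / 102637 = 0.909 = 90.9%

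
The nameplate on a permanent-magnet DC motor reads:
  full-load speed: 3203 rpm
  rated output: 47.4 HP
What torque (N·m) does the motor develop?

105 N·m

P_out = 47.4 × 746 = 35360 W
ω = 2π × 3203/60 = 335.4 rad/s
τ = P_out/ω = 35360/335.4 = 105 N·m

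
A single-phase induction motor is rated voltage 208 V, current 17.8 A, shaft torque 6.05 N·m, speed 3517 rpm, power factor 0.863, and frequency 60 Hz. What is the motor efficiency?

69.7 %

ω = 2π × 3517/60 = 368.3 rad/s; P_out = τω = 6.05 × 368.3 = 2228 W
P_in = V·I·cosφ = 208 × 17.8 × 0.863 = 3195 W
η = P_out / P_in = 2228 / 3195 = 0.697 = 69.7%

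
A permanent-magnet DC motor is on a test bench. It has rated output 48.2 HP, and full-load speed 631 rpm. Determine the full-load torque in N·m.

P_out = 48.2 × 746 = 35957 W
ω = 2π × 631/60 = 66.08 rad/s
τ = P_out/ω = 35957/66.08 = 544 N·m

544 N·m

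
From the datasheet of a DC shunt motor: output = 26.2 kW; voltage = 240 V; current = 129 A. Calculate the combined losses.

P_in = V·I = 240×129 = 30960 W
P_out = 26200 W
Losses = P_in − P_out = 30960 − 26200 = 4760 W

4.76 kW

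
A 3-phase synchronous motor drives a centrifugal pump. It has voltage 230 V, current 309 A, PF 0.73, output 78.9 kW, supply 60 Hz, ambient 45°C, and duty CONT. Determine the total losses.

P_in = √3·V·I·cosφ = 1.732×230×309×0.73 = 89858 W
P_out = 78900 W
Losses = P_in − P_out = 89858 − 78900 = 10958 W

11 kW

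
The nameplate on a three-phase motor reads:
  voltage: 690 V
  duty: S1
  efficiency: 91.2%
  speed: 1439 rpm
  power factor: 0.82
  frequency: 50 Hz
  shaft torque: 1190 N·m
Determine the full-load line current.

ω = 2π×1439/60 = 150.7 rad/s; P_out = τω = 1190 × 150.7 = 179333 W
P_in = P_out / η = 179333 / 0.912 = 196637 W
I_L = P_in / (√3·V_L·cosφ) = 196637 / (1.732 × 690 × 0.82) = 201 A

201 A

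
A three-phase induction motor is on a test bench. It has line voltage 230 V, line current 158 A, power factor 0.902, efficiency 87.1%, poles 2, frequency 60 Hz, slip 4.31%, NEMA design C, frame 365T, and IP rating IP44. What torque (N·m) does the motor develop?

P_in = √3·V·I·cosφ = 1.732 × 230 × 158 × 0.902 = 56773 W
P_out = η·P_in = 0.871 × 56773 = 49449 W
n_s = 120×60/2 = 3600 rpm; n = 3600×(1−0.0431) = 3445 rpm
ω = 2π×3445/60 = 360.8 rad/s
τ = P_out/ω = 49449/360.8 = 137 N·m

137 N·m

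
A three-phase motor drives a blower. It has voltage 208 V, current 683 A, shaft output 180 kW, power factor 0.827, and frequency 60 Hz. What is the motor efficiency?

P_out = 180 kW = 180000 W
P_in = √3·V_L·I_L·cosφ = 1.732 × 208 × 683 × 0.827 = 203487 W
η = P_out / P_in = 180000 / 203487 = 0.885 = 88.5%

88.5 %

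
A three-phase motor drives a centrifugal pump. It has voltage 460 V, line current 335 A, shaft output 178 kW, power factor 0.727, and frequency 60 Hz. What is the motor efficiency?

P_out = 178 kW = 178000 W
P_in = √3·V_L·I_L·cosφ = 1.732 × 460 × 335 × 0.727 = 194037 W
η = P_out / P_in = 178000 / 194037 = 0.917 = 91.7%

91.7 %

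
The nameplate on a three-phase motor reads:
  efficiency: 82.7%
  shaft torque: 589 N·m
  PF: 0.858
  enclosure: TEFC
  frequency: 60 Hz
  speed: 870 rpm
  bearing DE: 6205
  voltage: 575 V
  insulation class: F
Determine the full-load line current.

ω = 2π×870/60 = 91.11 rad/s; P_out = τω = 589 × 91.11 = 53664 W
P_in = P_out / η = 53664 / 0.827 = 64890 W
I_L = P_in / (√3·V_L·cosφ) = 64890 / (1.732 × 575 × 0.858) = 75.9 A

75.9 A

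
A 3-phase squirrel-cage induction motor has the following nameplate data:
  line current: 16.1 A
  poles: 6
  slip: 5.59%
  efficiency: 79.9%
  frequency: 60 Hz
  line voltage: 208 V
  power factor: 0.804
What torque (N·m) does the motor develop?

P_in = √3·V·I·cosφ = 1.732 × 208 × 16.1 × 0.804 = 4663 W
P_out = η·P_in = 0.799 × 4663 = 3726 W
n_s = 120×60/6 = 1200 rpm; n = 1200×(1−0.0559) = 1133 rpm
ω = 2π×1133/60 = 118.6 rad/s
τ = P_out/ω = 3726/118.6 = 31.4 N·m

31.4 N·m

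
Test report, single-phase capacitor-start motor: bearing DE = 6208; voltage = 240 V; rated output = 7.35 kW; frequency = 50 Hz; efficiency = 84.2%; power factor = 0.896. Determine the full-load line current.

P_out = 7.35 kW = 7350 W
P_in = P_out / η = 7350 / 0.842 = 8729 W
I = P_in / (V·cosφ) = 8729 / (240 × 0.896) = 40.6 A

40.6 A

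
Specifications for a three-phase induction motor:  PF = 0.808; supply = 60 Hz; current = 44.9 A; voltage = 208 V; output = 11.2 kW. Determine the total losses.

P_in = √3·V·I·cosφ = 1.732×208×44.9×0.808 = 13070 W
P_out = 11200 W
Losses = P_in − P_out = 13070 − 11200 = 1870 W

1870 W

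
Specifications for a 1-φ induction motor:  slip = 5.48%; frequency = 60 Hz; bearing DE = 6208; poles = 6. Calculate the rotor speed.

n_s = 120f/p = 120×60/6 = 1200 rpm
n = n_s(1 − s) = 1200 × (1 − 0.0548) = 1134 rpm

1134 rpm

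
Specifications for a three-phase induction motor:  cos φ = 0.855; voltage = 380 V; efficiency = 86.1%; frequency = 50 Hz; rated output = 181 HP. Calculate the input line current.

P_out = 181 × 746 = 135026 W
P_in = P_out / η = 135026 / 0.861 = 156825 W
I_L = P_in / (√3·V_L·cosφ) = 156825 / (1.732 × 380 × 0.855) = 279 A

279 A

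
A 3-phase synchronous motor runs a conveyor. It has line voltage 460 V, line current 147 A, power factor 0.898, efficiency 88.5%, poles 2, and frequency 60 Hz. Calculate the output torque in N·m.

247 N·m

P_in = √3·V·I·cosφ = 1.732 × 460 × 147 × 0.898 = 105172 W
P_out = η·P_in = 0.885 × 105172 = 93077 W
n = n_s = 120×60/2 = 3600 rpm (synchronous)
ω = 2π×3600/60 = 377 rad/s
τ = P_out/ω = 93077/377 = 247 N·m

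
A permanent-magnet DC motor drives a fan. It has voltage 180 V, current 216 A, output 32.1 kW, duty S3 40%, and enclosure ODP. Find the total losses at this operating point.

P_in = V·I = 180×216 = 38880 W
P_out = 32100 W
Losses = P_in − P_out = 38880 − 32100 = 6780 W

6780 W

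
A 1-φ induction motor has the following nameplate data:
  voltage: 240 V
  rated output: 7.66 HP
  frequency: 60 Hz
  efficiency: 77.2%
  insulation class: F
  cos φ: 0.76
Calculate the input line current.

40.6 A

P_out = 7.66 × 746 = 5714 W
P_in = P_out / η = 5714 / 0.772 = 7402 W
I = P_in / (V·cosφ) = 7402 / (240 × 0.76) = 40.6 A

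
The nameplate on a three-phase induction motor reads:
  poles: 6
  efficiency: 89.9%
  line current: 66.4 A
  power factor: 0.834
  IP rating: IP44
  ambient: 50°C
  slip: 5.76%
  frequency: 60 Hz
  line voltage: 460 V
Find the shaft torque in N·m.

P_in = √3·V·I·cosφ = 1.732 × 460 × 66.4 × 0.834 = 44120 W
P_out = η·P_in = 0.899 × 44120 = 39664 W
n_s = 120×60/6 = 1200 rpm; n = 1200×(1−0.0576) = 1131 rpm
ω = 2π×1131/60 = 118.4 rad/s
τ = P_out/ω = 39664/118.4 = 335 N·m

335 N·m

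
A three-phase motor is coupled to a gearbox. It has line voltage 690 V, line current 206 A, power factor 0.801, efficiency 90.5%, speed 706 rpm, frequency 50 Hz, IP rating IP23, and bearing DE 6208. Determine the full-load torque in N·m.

P_in = √3·V·I·cosφ = 1.732 × 690 × 206 × 0.801 = 197195 W
P_out = η·P_in = 0.905 × 197195 = 178461 W
n = 706 rpm
ω = 2π×706/60 = 73.93 rad/s
τ = P_out/ω = 178461/73.93 = 2410 N·m

2410 N·m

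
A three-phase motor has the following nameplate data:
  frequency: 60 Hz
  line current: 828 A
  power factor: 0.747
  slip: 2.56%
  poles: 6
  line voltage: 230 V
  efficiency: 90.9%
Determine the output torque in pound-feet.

P_in = √3·V·I·cosφ = 1.732 × 230 × 828 × 0.747 = 246392 W
P_out = η·P_in = 0.909 × 246392 = 223970 W
n_s = 120×60/6 = 1200 rpm; n = 1200×(1−0.0256) = 1169 rpm
ω = 2π×1169/60 = 122.4 rad/s
τ = P_out/ω = 223970/122.4 = 1830 N·m
In lb·ft: 1830/1.356 = 1350 lb·ft

1350 lb·ft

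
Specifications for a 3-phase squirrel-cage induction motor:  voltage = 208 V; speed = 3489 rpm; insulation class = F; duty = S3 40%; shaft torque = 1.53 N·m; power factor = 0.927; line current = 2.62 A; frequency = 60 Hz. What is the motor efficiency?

63.9 %

ω = 2π × 3489/60 = 365.4 rad/s; P_out = τω = 1.53 × 365.4 = 559 W
P_in = √3·V_L·I_L·cosφ = 1.732 × 208 × 2.62 × 0.927 = 875 W
η = P_out / P_in = 559 / 875 = 0.639 = 63.9%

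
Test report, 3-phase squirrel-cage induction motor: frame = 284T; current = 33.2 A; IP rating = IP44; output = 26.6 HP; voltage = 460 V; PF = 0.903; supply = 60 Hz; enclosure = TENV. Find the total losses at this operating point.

4040 W

P_in = √3·V·I·cosφ = 1.732×460×33.2×0.903 = 23885 W
P_out = 26.6×746 = 19844 W
Losses = P_in − P_out = 23885 − 19844 = 4041 W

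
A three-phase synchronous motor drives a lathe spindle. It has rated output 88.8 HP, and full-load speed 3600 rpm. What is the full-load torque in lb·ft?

130 lb·ft

P_out = 88.8 × 746 = 66245 W
ω = 2π × 3600/60 = 377 rad/s
τ = P_out/ω = 66245/377 = 175.7 N·m
In lb·ft: 175.7/1.356 = 130 lb·ft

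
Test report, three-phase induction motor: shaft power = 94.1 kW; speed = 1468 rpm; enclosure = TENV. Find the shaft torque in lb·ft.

ω = 2π × 1468/60 = 153.7 rad/s
τ = P/ω = 94100/153.7 = 612.2 N·m
In lb·ft: 612.2/1.356 = 451 lb·ft

451 lb·ft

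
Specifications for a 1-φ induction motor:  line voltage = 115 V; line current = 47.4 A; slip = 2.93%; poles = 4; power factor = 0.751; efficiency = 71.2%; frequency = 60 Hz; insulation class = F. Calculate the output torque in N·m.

P_in = V·I·cosφ = 115 × 47.4 × 0.751 = 4094 W
P_out = η·P_in = 0.712 × 4094 = 2915 W
n_s = 120×60/4 = 1800 rpm; n = 1800×(1−0.0293) = 1747 rpm
ω = 2π×1747/60 = 182.9 rad/s
τ = P_out/ω = 2915/182.9 = 15.9 N·m

15.9 N·m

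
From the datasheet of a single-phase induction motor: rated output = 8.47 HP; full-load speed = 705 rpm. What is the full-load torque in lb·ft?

63.1 lb·ft

P_out = 8.47 × 746 = 6319 W
ω = 2π × 705/60 = 73.83 rad/s
τ = P_out/ω = 6319/73.83 = 85.59 N·m
In lb·ft: 85.59/1.356 = 63.1 lb·ft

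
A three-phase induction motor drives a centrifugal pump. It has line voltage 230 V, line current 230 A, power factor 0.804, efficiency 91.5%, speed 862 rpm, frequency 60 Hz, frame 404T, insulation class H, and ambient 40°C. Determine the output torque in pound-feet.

551 lb·ft

P_in = √3·V·I·cosφ = 1.732 × 230 × 230 × 0.804 = 73665 W
P_out = η·P_in = 0.915 × 73665 = 67403 W
n = 862 rpm
ω = 2π×862/60 = 90.27 rad/s
τ = P_out/ω = 67403/90.27 = 746.7 N·m
In lb·ft: 746.7/1.356 = 551 lb·ft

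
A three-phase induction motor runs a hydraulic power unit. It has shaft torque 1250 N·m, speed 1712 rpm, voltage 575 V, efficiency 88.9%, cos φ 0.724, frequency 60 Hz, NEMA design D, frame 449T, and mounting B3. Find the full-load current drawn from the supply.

350 A

ω = 2π×1712/60 = 179.3 rad/s; P_out = τω = 1250 × 179.3 = 224125 W
P_in = P_out / η = 224125 / 0.889 = 252109 W
I_L = P_in / (√3·V_L·cosφ) = 252109 / (1.732 × 575 × 0.724) = 350 A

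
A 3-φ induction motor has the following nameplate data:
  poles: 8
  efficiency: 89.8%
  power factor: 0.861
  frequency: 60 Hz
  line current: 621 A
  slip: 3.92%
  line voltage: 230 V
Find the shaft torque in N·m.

P_in = √3·V·I·cosφ = 1.732 × 230 × 621 × 0.861 = 212996 W
P_out = η·P_in = 0.898 × 212996 = 191270 W
n_s = 120×60/8 = 900 rpm; n = 900×(1−0.0392) = 865 rpm
ω = 2π×865/60 = 90.58 rad/s
τ = P_out/ω = 191270/90.58 = 2110 N·m

2110 N·m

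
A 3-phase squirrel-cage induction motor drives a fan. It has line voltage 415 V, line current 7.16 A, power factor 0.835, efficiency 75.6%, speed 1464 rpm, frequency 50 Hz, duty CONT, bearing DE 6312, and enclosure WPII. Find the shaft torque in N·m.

P_in = √3·V·I·cosφ = 1.732 × 415 × 7.16 × 0.835 = 4297 W
P_out = η·P_in = 0.756 × 4297 = 3249 W
n = 1464 rpm
ω = 2π×1464/60 = 153.3 rad/s
τ = P_out/ω = 3249/153.3 = 21.2 N·m

21.2 N·m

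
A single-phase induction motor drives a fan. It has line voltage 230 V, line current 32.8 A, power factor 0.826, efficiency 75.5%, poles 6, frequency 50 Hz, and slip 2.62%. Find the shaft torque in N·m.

46.1 N·m

P_in = V·I·cosφ = 230 × 32.8 × 0.826 = 6231 W
P_out = η·P_in = 0.755 × 6231 = 4704 W
n_s = 120×50/6 = 1000 rpm; n = 1000×(1−0.0262) = 974 rpm
ω = 2π×974/60 = 102 rad/s
τ = P_out/ω = 4704/102 = 46.1 N·m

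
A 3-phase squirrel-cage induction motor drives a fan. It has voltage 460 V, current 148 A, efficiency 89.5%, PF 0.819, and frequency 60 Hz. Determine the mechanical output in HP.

P_in = √3·V·I·cosφ = 1.732 × 460 × 148 × 0.819 = 96572 W
P_out = η·P_in = 0.895 × 96572 = 86432 W
= 86432/746 = 116 HP

116 HP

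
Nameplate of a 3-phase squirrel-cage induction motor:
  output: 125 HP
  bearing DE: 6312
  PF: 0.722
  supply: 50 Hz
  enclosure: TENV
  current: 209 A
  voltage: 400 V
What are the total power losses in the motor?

11300 W

P_in = √3·V·I·cosφ = 1.732×400×209×0.722 = 104542 W
P_out = 125×746 = 93250 W
Losses = P_in − P_out = 104542 − 93250 = 11292 W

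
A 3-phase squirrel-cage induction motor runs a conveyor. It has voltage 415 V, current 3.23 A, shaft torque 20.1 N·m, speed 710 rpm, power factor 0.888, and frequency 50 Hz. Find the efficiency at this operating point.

ω = 2π × 710/60 = 74.35 rad/s; P_out = τω = 20.1 × 74.35 = 1494 W
P_in = √3·V_L·I_L·cosφ = 1.732 × 415 × 3.23 × 0.888 = 2062 W
η = P_out / P_in = 1494 / 2062 = 0.725 = 72.5%

72.5 %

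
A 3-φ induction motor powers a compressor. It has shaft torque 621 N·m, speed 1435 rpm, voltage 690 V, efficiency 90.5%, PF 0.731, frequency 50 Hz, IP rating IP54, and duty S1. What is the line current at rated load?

118 A

ω = 2π×1435/60 = 150.3 rad/s; P_out = τω = 621 × 150.3 = 93336 W
P_in = P_out / η = 93336 / 0.905 = 103134 W
I_L = P_in / (√3·V_L·cosφ) = 103134 / (1.732 × 690 × 0.731) = 118 A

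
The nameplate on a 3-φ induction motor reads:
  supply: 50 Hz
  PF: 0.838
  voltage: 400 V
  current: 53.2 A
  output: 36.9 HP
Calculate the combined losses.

3360 W

P_in = √3·V·I·cosφ = 1.732×400×53.2×0.838 = 30886 W
P_out = 36.9×746 = 27527 W
Losses = P_in − P_out = 30886 − 27527 = 3359 W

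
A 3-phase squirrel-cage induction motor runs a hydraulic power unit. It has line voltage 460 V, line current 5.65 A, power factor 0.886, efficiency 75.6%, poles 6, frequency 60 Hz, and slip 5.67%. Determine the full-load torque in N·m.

P_in = √3·V·I·cosφ = 1.732 × 460 × 5.65 × 0.886 = 3988 W
P_out = η·P_in = 0.756 × 3988 = 3015 W
n_s = 120×60/6 = 1200 rpm; n = 1200×(1−0.0567) = 1132 rpm
ω = 2π×1132/60 = 118.5 rad/s
τ = P_out/ω = 3015/118.5 = 25.4 N·m

25.4 N·m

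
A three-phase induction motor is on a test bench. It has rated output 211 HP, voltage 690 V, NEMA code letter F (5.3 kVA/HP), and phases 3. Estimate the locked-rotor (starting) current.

936 A

S_LR = 5.3 × 211 = 1118.3 kVA
I_LR = S_LR/(√3·V_L) = 1118300/(1.732×690) = 936 A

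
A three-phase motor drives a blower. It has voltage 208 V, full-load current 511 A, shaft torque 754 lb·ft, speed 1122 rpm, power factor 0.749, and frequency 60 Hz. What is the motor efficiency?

87.1 %

τ = 754 lb·ft × 1.356 = 1022 N·m
ω = 2π × 1122/60 = 117.5 rad/s; P_out = τω = 1022 × 117.5 = 120085 W
P_in = √3·V_L·I_L·cosφ = 1.732 × 208 × 511 × 0.749 = 137884 W
η = P_out / P_in = 120085 / 137884 = 0.871 = 87.1%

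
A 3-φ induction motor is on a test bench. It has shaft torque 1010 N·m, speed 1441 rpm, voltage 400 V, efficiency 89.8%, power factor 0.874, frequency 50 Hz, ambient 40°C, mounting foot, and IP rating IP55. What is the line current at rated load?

ω = 2π×1441/60 = 150.9 rad/s; P_out = τω = 1010 × 150.9 = 152409 W
P_in = P_out / η = 152409 / 0.898 = 169720 W
I_L = P_in / (√3·V_L·cosφ) = 169720 / (1.732 × 400 × 0.874) = 280 A

280 A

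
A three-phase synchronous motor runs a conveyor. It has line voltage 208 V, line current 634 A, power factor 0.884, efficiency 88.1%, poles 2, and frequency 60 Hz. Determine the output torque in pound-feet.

P_in = √3·V·I·cosφ = 1.732 × 208 × 634 × 0.884 = 201908 W
P_out = η·P_in = 0.881 × 201908 = 177881 W
n = n_s = 120×60/2 = 3600 rpm (synchronous)
ω = 2π×3600/60 = 377 rad/s
τ = P_out/ω = 177881/377 = 471.8 N·m
In lb·ft: 471.8/1.356 = 348 lb·ft

348 lb·ft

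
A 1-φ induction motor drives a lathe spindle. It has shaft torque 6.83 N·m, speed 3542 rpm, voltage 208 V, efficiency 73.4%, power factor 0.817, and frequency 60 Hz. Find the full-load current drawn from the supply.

ω = 2π×3542/60 = 370.9 rad/s; P_out = τω = 6.83 × 370.9 = 2533 W
P_in = P_out / η = 2533 / 0.734 = 3451 W
I = P_in / (V·cosφ) = 3451 / (208 × 0.817) = 20.3 A

20.3 A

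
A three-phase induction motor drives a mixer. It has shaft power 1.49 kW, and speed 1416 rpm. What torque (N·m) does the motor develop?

10 N·m

ω = 2π × 1416/60 = 148.3 rad/s
τ = P/ω = 1490/148.3 = 10 N·m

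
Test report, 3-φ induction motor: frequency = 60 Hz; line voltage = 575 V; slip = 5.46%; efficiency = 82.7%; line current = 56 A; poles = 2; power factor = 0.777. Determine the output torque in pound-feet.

P_in = √3·V·I·cosφ = 1.732 × 575 × 56 × 0.777 = 43334 W
P_out = η·P_in = 0.827 × 43334 = 35837 W
n_s = 120×60/2 = 3600 rpm; n = 3600×(1−0.0546) = 3403 rpm
ω = 2π×3403/60 = 356.4 rad/s
τ = P_out/ω = 35837/356.4 = 100.6 N·m
In lb·ft: 100.6/1.356 = 74.2 lb·ft

74.2 lb·ft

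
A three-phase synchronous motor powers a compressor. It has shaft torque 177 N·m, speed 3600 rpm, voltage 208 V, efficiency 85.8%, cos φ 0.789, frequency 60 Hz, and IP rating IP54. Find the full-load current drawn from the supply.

ω = 2π×3600/60 = 377 rad/s; P_out = τω = 177 × 377 = 66729 W
P_in = P_out / η = 66729 / 0.858 = 77773 W
I_L = P_in / (√3·V_L·cosφ) = 77773 / (1.732 × 208 × 0.789) = 274 A

274 A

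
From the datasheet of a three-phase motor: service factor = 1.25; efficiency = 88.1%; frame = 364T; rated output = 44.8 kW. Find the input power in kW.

50.9 kW

P_out = 44800 W
P_in = P_out/η = 44800/0.881 = 50851 W = 50.9 kW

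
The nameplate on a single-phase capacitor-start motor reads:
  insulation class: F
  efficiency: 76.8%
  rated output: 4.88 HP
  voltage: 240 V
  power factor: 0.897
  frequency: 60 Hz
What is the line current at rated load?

22 A

P_out = 4.88 × 746 = 3640 W
P_in = P_out / η = 3640 / 0.768 = 4740 W
I = P_in / (V·cosφ) = 4740 / (240 × 0.897) = 22 A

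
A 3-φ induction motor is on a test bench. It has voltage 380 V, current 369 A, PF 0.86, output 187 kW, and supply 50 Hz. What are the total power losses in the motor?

21900 W

P_in = √3·V·I·cosφ = 1.732×380×369×0.86 = 208860 W
P_out = 187000 W
Losses = P_in − P_out = 208860 − 187000 = 21860 W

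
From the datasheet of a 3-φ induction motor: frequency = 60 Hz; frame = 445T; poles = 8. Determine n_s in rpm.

n_s = 120f/p = 120×60/8 = 900 rpm

900 rpm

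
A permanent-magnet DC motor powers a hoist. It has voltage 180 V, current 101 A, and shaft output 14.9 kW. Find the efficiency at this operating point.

82.0 %

P_out = 14.9 kW = 14900 W
P_in = V·I = 180 × 101 = 18180 W
η = P_out / P_in = 14900 / 18180 = 0.820 = 82.0%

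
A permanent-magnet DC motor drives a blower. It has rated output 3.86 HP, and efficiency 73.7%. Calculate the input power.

3.91 kW

P_out = 3.86 × 746 = 2880 W
P_in = P_out/η = 2880/0.737 = 3908 W = 3.91 kW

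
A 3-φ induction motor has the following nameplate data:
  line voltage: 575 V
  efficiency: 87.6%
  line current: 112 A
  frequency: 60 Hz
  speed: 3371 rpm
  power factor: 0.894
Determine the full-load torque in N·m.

247 N·m

P_in = √3·V·I·cosφ = 1.732 × 575 × 112 × 0.894 = 99717 W
P_out = η·P_in = 0.876 × 99717 = 87352 W
n = 3371 rpm
ω = 2π×3371/60 = 353 rad/s
τ = P_out/ω = 87352/353 = 247 N·m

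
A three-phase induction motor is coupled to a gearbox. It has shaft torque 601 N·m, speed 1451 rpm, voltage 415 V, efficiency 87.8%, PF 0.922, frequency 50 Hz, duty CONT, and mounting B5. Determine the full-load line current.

ω = 2π×1451/60 = 151.9 rad/s; P_out = τω = 601 × 151.9 = 91292 W
P_in = P_out / η = 91292 / 0.878 = 103977 W
I_L = P_in / (√3·V_L·cosφ) = 103977 / (1.732 × 415 × 0.922) = 157 A

157 A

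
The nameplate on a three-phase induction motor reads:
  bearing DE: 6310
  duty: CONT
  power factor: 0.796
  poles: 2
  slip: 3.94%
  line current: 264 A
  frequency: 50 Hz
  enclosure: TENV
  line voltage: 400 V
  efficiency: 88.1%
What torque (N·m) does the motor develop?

425 N·m

P_in = √3·V·I·cosφ = 1.732 × 400 × 264 × 0.796 = 145588 W
P_out = η·P_in = 0.881 × 145588 = 128263 W
n_s = 120×50/2 = 3000 rpm; n = 3000×(1−0.0394) = 2882 rpm
ω = 2π×2882/60 = 301.8 rad/s
τ = P_out/ω = 128263/301.8 = 425 N·m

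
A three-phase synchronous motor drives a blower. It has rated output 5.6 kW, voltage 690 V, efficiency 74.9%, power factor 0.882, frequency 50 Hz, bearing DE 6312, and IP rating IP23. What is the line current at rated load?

P_out = 5.6 kW = 5600 W
P_in = P_out / η = 5600 / 0.749 = 7477 W
I_L = P_in / (√3·V_L·cosφ) = 7477 / (1.732 × 690 × 0.882) = 7.09 A

7.09 A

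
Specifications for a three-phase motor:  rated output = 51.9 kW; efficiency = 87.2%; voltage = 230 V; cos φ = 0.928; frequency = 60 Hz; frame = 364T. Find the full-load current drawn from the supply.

P_out = 51.9 kW = 51900 W
P_in = P_out / η = 51900 / 0.872 = 59518 W
I_L = P_in / (√3·V_L·cosφ) = 59518 / (1.732 × 230 × 0.928) = 161 A

161 A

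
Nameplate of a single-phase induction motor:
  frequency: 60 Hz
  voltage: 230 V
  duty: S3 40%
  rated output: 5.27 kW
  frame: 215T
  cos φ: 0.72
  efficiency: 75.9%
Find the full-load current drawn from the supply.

41.9 A

P_out = 5.27 kW = 5270 W
P_in = P_out / η = 5270 / 0.759 = 6943 W
I = P_in / (V·cosφ) = 6943 / (230 × 0.72) = 41.9 A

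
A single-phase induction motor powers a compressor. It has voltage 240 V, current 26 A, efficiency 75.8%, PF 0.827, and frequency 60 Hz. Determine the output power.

P_in = V·I·cosφ = 240 × 26 × 0.827 = 5160 W
P_out = η·P_in = 0.758 × 5160 = 3911 W

3.91 kW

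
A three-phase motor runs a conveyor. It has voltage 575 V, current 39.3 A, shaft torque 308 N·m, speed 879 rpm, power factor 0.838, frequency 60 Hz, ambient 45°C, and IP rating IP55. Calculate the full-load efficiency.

ω = 2π × 879/60 = 92.05 rad/s; P_out = τω = 308 × 92.05 = 28351 W
P_in = √3·V_L·I_L·cosφ = 1.732 × 575 × 39.3 × 0.838 = 32798 W
η = P_out / P_in = 28351 / 32798 = 0.864 = 86.4%

86.4 %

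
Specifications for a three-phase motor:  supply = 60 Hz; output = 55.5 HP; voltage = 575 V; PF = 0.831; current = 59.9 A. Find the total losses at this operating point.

P_in = √3·V·I·cosφ = 1.732×575×59.9×0.831 = 49573 W
P_out = 55.5×746 = 41403 W
Losses = P_in − P_out = 49573 − 41403 = 8170 W

8.17 kW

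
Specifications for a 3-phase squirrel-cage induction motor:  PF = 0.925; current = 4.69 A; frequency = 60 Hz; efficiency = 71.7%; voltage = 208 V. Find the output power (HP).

1.5 HP

P_in = √3·V·I·cosφ = 1.732 × 208 × 4.69 × 0.925 = 1563 W
P_out = η·P_in = 0.717 × 1563 = 1121 W
= 1121/746 = 1.5 HP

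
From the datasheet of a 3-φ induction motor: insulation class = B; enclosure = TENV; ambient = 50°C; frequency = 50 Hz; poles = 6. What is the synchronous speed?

n_s = 120f/p = 120×50/6 = 1000 rpm

1000 rpm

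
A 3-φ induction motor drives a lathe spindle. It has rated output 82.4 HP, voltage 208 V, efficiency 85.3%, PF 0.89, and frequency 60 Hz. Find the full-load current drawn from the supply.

P_out = 82.4 × 746 = 61470 W
P_in = P_out / η = 61470 / 0.853 = 72063 W
I_L = P_in / (√3·V_L·cosφ) = 72063 / (1.732 × 208 × 0.89) = 225 A

225 A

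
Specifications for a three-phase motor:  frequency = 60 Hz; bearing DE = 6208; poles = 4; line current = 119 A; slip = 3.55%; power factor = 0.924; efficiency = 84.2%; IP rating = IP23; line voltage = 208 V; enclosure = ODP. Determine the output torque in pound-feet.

P_in = √3·V·I·cosφ = 1.732 × 208 × 119 × 0.924 = 39612 W
P_out = η·P_in = 0.842 × 39612 = 33353 W
n_s = 120×60/4 = 1800 rpm; n = 1800×(1−0.0355) = 1736 rpm
ω = 2π×1736/60 = 181.8 rad/s
τ = P_out/ω = 33353/181.8 = 183.5 N·m
In lb·ft: 183.5/1.356 = 135 lb·ft

135 lb·ft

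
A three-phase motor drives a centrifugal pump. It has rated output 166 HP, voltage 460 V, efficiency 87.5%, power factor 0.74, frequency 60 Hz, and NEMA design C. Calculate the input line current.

P_out = 166 × 746 = 123836 W
P_in = P_out / η = 123836 / 0.875 = 141527 W
I_L = P_in / (√3·V_L·cosφ) = 141527 / (1.732 × 460 × 0.74) = 240 A

240 A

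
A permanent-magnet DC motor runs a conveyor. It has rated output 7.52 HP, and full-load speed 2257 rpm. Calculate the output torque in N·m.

P_out = 7.52 × 746 = 5610 W
ω = 2π × 2257/60 = 236.4 rad/s
τ = P_out/ω = 5610/236.4 = 23.7 N·m

23.7 N·m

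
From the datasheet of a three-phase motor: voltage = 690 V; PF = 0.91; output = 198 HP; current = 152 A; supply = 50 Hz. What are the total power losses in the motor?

P_in = √3·V·I·cosφ = 1.732×690×152×0.91 = 165303 W
P_out = 198×746 = 147708 W
Losses = P_in − P_out = 165303 − 147708 = 17595 W

17.6 kW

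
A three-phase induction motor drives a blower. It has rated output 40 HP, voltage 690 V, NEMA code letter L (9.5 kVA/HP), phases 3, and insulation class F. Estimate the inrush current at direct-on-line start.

S_LR = 9.5 × 40 = 380 kVA
I_LR = S_LR/(√3·V_L) = 380000/(1.732×690) = 318 A

318 A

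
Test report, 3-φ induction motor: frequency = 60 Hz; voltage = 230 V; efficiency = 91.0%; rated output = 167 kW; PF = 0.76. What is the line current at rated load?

606 A

P_out = 167 kW = 167000 W
P_in = P_out / η = 167000 / 0.910 = 183516 W
I_L = P_in / (√3·V_L·cosφ) = 183516 / (1.732 × 230 × 0.76) = 606 A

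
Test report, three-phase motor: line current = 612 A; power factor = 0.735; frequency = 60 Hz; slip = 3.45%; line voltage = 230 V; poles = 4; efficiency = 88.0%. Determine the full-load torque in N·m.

866 N·m

P_in = √3·V·I·cosφ = 1.732 × 230 × 612 × 0.735 = 179190 W
P_out = η·P_in = 0.88 × 179190 = 157687 W
n_s = 120×60/4 = 1800 rpm; n = 1800×(1−0.0345) = 1738 rpm
ω = 2π×1738/60 = 182 rad/s
τ = P_out/ω = 157687/182 = 866 N·m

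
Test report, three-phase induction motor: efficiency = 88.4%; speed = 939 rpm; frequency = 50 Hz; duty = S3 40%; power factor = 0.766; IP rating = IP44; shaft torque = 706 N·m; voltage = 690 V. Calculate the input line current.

ω = 2π×939/60 = 98.33 rad/s; P_out = τω = 706 × 98.33 = 69421 W
P_in = P_out / η = 69421 / 0.884 = 78531 W
I_L = P_in / (√3·V_L·cosφ) = 78531 / (1.732 × 690 × 0.766) = 85.8 A

85.8 A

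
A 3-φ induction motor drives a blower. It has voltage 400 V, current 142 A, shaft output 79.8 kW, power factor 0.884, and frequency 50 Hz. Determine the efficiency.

91.8 %

P_out = 79.8 kW = 79800 W
P_in = √3·V_L·I_L·cosφ = 1.732 × 400 × 142 × 0.884 = 86966 W
η = P_out / P_in = 79800 / 86966 = 0.918 = 91.8%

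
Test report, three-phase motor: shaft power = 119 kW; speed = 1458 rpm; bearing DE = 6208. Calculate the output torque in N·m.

779 N·m

ω = 2π × 1458/60 = 152.7 rad/s
τ = P/ω = 119000/152.7 = 779 N·m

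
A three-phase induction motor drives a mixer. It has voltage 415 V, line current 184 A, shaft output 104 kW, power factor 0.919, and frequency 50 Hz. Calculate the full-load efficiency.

P_out = 104 kW = 104000 W
P_in = √3·V_L·I_L·cosφ = 1.732 × 415 × 184 × 0.919 = 121543 W
η = P_out / P_in = 104000 / 121543 = 0.856 = 85.6%

85.6 %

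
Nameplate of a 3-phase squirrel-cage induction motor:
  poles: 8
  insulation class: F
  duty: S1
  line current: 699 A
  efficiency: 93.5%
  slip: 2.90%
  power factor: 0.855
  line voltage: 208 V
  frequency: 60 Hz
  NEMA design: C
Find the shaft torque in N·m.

P_in = √3·V·I·cosφ = 1.732 × 208 × 699 × 0.855 = 215305 W
P_out = η·P_in = 0.935 × 215305 = 201310 W
n_s = 120×60/8 = 900 rpm; n = 900×(1−0.029) = 874 rpm
ω = 2π×874/60 = 91.53 rad/s
τ = P_out/ω = 201310/91.53 = 2200 N·m

2200 N·m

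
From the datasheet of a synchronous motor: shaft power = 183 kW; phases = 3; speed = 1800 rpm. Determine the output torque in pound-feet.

ω = 2π × 1800/60 = 188.5 rad/s
τ = P/ω = 183000/188.5 = 970.8 N·m
In lb·ft: 970.8/1.356 = 716 lb·ft

716 lb·ft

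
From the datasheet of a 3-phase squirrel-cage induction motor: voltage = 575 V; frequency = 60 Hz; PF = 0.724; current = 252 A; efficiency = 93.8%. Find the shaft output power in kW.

170 kW

P_in = √3·V·I·cosφ = 1.732 × 575 × 252 × 0.724 = 181700 W
P_out = η·P_in = 0.938 × 181700 = 170435 W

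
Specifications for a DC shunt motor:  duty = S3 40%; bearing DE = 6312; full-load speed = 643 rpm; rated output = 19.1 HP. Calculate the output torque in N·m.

212 N·m

P_out = 19.1 × 746 = 14249 W
ω = 2π × 643/60 = 67.33 rad/s
τ = P_out/ω = 14249/67.33 = 212 N·m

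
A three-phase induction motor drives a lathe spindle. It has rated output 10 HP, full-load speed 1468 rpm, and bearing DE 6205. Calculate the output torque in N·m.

48.5 N·m

P_out = 10 × 746 = 7460 W
ω = 2π × 1468/60 = 153.7 rad/s
τ = P_out/ω = 7460/153.7 = 48.5 N·m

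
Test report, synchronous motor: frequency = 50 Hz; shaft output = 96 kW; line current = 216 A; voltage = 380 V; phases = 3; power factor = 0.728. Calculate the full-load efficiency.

P_out = 96 kW = 96000 W
P_in = √3·V_L·I_L·cosφ = 1.732 × 380 × 216 × 0.728 = 103494 W
η = P_out / P_in = 96000 / 103494 = 0.928 = 92.8%

92.8 %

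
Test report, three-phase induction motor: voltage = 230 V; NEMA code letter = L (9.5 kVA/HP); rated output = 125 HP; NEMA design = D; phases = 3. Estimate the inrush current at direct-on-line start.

S_LR = 9.5 × 125 = 1187.5 kVA
I_LR = S_LR/(√3·V_L) = 1187500/(1.732×230) = 2980 A

2980 A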